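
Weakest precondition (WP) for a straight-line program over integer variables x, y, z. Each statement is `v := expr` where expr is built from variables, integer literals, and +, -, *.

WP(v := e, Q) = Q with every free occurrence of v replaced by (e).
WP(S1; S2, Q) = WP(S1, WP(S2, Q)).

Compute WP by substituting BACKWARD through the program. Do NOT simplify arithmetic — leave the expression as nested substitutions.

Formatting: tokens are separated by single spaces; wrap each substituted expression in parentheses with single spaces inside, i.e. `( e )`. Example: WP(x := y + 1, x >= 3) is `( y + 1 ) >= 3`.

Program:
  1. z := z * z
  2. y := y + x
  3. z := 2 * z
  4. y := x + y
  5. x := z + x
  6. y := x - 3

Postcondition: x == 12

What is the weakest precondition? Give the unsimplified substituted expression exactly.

post: x == 12
stmt 6: y := x - 3  -- replace 0 occurrence(s) of y with (x - 3)
  => x == 12
stmt 5: x := z + x  -- replace 1 occurrence(s) of x with (z + x)
  => ( z + x ) == 12
stmt 4: y := x + y  -- replace 0 occurrence(s) of y with (x + y)
  => ( z + x ) == 12
stmt 3: z := 2 * z  -- replace 1 occurrence(s) of z with (2 * z)
  => ( ( 2 * z ) + x ) == 12
stmt 2: y := y + x  -- replace 0 occurrence(s) of y with (y + x)
  => ( ( 2 * z ) + x ) == 12
stmt 1: z := z * z  -- replace 1 occurrence(s) of z with (z * z)
  => ( ( 2 * ( z * z ) ) + x ) == 12

Answer: ( ( 2 * ( z * z ) ) + x ) == 12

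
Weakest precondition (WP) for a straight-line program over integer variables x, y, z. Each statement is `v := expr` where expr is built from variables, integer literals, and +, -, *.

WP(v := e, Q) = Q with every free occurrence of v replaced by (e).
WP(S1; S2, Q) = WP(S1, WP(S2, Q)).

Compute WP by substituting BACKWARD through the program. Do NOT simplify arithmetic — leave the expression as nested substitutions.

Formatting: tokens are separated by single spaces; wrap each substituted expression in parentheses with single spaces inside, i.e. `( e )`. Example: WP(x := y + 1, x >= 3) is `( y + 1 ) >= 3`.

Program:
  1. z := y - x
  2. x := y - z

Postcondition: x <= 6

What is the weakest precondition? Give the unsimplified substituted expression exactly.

post: x <= 6
stmt 2: x := y - z  -- replace 1 occurrence(s) of x with (y - z)
  => ( y - z ) <= 6
stmt 1: z := y - x  -- replace 1 occurrence(s) of z with (y - x)
  => ( y - ( y - x ) ) <= 6

Answer: ( y - ( y - x ) ) <= 6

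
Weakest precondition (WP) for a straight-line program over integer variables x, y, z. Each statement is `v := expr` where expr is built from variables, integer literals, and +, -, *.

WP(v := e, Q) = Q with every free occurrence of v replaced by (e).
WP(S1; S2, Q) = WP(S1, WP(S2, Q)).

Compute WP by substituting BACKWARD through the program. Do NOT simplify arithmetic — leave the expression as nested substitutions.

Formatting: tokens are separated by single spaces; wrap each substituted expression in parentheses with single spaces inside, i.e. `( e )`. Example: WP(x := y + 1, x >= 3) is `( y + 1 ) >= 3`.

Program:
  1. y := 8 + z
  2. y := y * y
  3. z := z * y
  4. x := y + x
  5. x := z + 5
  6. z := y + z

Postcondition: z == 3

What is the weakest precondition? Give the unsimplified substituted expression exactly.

Answer: ( ( ( 8 + z ) * ( 8 + z ) ) + ( z * ( ( 8 + z ) * ( 8 + z ) ) ) ) == 3

Derivation:
post: z == 3
stmt 6: z := y + z  -- replace 1 occurrence(s) of z with (y + z)
  => ( y + z ) == 3
stmt 5: x := z + 5  -- replace 0 occurrence(s) of x with (z + 5)
  => ( y + z ) == 3
stmt 4: x := y + x  -- replace 0 occurrence(s) of x with (y + x)
  => ( y + z ) == 3
stmt 3: z := z * y  -- replace 1 occurrence(s) of z with (z * y)
  => ( y + ( z * y ) ) == 3
stmt 2: y := y * y  -- replace 2 occurrence(s) of y with (y * y)
  => ( ( y * y ) + ( z * ( y * y ) ) ) == 3
stmt 1: y := 8 + z  -- replace 4 occurrence(s) of y with (8 + z)
  => ( ( ( 8 + z ) * ( 8 + z ) ) + ( z * ( ( 8 + z ) * ( 8 + z ) ) ) ) == 3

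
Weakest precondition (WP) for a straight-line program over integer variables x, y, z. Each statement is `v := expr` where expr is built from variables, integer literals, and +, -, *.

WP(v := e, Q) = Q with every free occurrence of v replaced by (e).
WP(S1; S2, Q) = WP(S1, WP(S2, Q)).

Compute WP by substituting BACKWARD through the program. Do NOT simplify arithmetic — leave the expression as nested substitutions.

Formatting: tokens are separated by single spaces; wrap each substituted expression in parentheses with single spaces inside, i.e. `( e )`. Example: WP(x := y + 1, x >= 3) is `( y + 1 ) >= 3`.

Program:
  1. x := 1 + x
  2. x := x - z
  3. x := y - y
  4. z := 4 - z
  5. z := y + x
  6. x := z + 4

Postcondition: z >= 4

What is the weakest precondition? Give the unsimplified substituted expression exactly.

post: z >= 4
stmt 6: x := z + 4  -- replace 0 occurrence(s) of x with (z + 4)
  => z >= 4
stmt 5: z := y + x  -- replace 1 occurrence(s) of z with (y + x)
  => ( y + x ) >= 4
stmt 4: z := 4 - z  -- replace 0 occurrence(s) of z with (4 - z)
  => ( y + x ) >= 4
stmt 3: x := y - y  -- replace 1 occurrence(s) of x with (y - y)
  => ( y + ( y - y ) ) >= 4
stmt 2: x := x - z  -- replace 0 occurrence(s) of x with (x - z)
  => ( y + ( y - y ) ) >= 4
stmt 1: x := 1 + x  -- replace 0 occurrence(s) of x with (1 + x)
  => ( y + ( y - y ) ) >= 4

Answer: ( y + ( y - y ) ) >= 4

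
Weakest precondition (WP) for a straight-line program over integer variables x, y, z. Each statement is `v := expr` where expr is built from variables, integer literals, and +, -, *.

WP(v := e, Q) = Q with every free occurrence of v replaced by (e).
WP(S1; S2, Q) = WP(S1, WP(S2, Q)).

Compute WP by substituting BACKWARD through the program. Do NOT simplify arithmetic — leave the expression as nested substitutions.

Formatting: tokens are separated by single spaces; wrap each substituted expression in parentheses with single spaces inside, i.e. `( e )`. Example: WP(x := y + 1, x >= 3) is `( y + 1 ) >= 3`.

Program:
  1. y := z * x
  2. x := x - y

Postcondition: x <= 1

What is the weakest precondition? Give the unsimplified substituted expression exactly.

post: x <= 1
stmt 2: x := x - y  -- replace 1 occurrence(s) of x with (x - y)
  => ( x - y ) <= 1
stmt 1: y := z * x  -- replace 1 occurrence(s) of y with (z * x)
  => ( x - ( z * x ) ) <= 1

Answer: ( x - ( z * x ) ) <= 1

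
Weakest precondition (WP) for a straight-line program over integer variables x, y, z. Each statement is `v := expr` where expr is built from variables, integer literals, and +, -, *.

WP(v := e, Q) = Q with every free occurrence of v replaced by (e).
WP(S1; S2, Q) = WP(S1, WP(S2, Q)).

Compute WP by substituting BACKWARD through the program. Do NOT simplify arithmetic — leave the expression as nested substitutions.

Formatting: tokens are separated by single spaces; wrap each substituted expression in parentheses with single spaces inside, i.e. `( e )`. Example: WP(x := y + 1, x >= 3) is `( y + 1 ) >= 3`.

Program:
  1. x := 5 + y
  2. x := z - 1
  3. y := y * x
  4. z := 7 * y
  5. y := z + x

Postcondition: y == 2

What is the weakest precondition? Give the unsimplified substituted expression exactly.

post: y == 2
stmt 5: y := z + x  -- replace 1 occurrence(s) of y with (z + x)
  => ( z + x ) == 2
stmt 4: z := 7 * y  -- replace 1 occurrence(s) of z with (7 * y)
  => ( ( 7 * y ) + x ) == 2
stmt 3: y := y * x  -- replace 1 occurrence(s) of y with (y * x)
  => ( ( 7 * ( y * x ) ) + x ) == 2
stmt 2: x := z - 1  -- replace 2 occurrence(s) of x with (z - 1)
  => ( ( 7 * ( y * ( z - 1 ) ) ) + ( z - 1 ) ) == 2
stmt 1: x := 5 + y  -- replace 0 occurrence(s) of x with (5 + y)
  => ( ( 7 * ( y * ( z - 1 ) ) ) + ( z - 1 ) ) == 2

Answer: ( ( 7 * ( y * ( z - 1 ) ) ) + ( z - 1 ) ) == 2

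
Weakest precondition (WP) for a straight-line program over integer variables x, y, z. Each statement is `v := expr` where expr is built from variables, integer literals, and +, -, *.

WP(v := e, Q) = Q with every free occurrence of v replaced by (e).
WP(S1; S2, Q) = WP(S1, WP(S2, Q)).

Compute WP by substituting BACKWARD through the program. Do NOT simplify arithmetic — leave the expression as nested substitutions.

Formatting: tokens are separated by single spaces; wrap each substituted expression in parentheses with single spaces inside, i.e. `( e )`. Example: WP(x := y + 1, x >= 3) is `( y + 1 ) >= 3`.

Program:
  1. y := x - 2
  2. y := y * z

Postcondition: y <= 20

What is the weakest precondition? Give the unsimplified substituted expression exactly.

Answer: ( ( x - 2 ) * z ) <= 20

Derivation:
post: y <= 20
stmt 2: y := y * z  -- replace 1 occurrence(s) of y with (y * z)
  => ( y * z ) <= 20
stmt 1: y := x - 2  -- replace 1 occurrence(s) of y with (x - 2)
  => ( ( x - 2 ) * z ) <= 20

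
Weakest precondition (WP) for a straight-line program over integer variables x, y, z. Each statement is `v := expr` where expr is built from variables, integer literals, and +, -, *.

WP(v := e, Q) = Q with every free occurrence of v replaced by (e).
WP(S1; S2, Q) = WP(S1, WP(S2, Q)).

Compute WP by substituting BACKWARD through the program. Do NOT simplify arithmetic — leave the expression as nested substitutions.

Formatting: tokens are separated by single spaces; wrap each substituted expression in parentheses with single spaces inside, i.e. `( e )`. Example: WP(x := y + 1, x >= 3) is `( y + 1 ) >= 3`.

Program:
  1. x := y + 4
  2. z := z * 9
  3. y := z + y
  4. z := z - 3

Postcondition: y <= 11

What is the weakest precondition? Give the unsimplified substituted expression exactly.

Answer: ( ( z * 9 ) + y ) <= 11

Derivation:
post: y <= 11
stmt 4: z := z - 3  -- replace 0 occurrence(s) of z with (z - 3)
  => y <= 11
stmt 3: y := z + y  -- replace 1 occurrence(s) of y with (z + y)
  => ( z + y ) <= 11
stmt 2: z := z * 9  -- replace 1 occurrence(s) of z with (z * 9)
  => ( ( z * 9 ) + y ) <= 11
stmt 1: x := y + 4  -- replace 0 occurrence(s) of x with (y + 4)
  => ( ( z * 9 ) + y ) <= 11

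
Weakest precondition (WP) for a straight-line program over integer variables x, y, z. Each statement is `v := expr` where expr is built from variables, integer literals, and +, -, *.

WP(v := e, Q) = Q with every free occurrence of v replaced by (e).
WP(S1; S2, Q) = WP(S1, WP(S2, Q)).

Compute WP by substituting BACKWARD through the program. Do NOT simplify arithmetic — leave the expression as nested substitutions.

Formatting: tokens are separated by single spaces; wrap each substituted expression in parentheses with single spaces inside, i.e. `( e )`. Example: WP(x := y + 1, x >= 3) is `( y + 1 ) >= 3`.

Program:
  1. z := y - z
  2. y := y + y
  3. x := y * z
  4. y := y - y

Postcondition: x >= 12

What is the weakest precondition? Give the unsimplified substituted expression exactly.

post: x >= 12
stmt 4: y := y - y  -- replace 0 occurrence(s) of y with (y - y)
  => x >= 12
stmt 3: x := y * z  -- replace 1 occurrence(s) of x with (y * z)
  => ( y * z ) >= 12
stmt 2: y := y + y  -- replace 1 occurrence(s) of y with (y + y)
  => ( ( y + y ) * z ) >= 12
stmt 1: z := y - z  -- replace 1 occurrence(s) of z with (y - z)
  => ( ( y + y ) * ( y - z ) ) >= 12

Answer: ( ( y + y ) * ( y - z ) ) >= 12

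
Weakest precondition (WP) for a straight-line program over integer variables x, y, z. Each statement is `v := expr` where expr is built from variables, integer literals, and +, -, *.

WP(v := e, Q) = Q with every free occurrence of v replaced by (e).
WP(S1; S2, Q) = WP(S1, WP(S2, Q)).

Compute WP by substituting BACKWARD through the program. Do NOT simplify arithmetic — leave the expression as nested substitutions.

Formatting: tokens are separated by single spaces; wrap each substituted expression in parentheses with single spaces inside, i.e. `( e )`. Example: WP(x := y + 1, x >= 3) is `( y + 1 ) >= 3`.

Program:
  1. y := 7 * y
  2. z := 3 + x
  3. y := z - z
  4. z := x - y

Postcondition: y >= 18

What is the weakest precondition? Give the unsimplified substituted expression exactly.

post: y >= 18
stmt 4: z := x - y  -- replace 0 occurrence(s) of z with (x - y)
  => y >= 18
stmt 3: y := z - z  -- replace 1 occurrence(s) of y with (z - z)
  => ( z - z ) >= 18
stmt 2: z := 3 + x  -- replace 2 occurrence(s) of z with (3 + x)
  => ( ( 3 + x ) - ( 3 + x ) ) >= 18
stmt 1: y := 7 * y  -- replace 0 occurrence(s) of y with (7 * y)
  => ( ( 3 + x ) - ( 3 + x ) ) >= 18

Answer: ( ( 3 + x ) - ( 3 + x ) ) >= 18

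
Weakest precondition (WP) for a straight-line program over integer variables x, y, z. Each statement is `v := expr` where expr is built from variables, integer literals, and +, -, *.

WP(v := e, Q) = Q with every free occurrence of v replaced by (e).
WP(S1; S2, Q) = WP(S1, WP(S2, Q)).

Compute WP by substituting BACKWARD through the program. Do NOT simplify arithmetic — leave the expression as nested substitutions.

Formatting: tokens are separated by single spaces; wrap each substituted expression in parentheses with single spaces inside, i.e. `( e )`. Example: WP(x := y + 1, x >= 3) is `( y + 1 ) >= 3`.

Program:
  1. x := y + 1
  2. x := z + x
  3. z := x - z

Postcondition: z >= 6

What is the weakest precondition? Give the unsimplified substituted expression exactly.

post: z >= 6
stmt 3: z := x - z  -- replace 1 occurrence(s) of z with (x - z)
  => ( x - z ) >= 6
stmt 2: x := z + x  -- replace 1 occurrence(s) of x with (z + x)
  => ( ( z + x ) - z ) >= 6
stmt 1: x := y + 1  -- replace 1 occurrence(s) of x with (y + 1)
  => ( ( z + ( y + 1 ) ) - z ) >= 6

Answer: ( ( z + ( y + 1 ) ) - z ) >= 6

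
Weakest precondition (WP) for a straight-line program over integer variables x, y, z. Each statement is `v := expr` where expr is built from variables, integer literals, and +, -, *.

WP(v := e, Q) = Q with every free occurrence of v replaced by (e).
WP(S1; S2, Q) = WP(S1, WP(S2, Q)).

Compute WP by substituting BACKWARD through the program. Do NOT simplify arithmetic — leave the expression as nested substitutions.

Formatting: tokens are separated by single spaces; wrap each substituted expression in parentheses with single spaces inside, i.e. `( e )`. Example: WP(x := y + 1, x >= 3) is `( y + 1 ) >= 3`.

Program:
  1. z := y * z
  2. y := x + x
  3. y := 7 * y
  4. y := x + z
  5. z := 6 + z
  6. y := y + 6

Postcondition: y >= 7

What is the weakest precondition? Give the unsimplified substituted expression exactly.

post: y >= 7
stmt 6: y := y + 6  -- replace 1 occurrence(s) of y with (y + 6)
  => ( y + 6 ) >= 7
stmt 5: z := 6 + z  -- replace 0 occurrence(s) of z with (6 + z)
  => ( y + 6 ) >= 7
stmt 4: y := x + z  -- replace 1 occurrence(s) of y with (x + z)
  => ( ( x + z ) + 6 ) >= 7
stmt 3: y := 7 * y  -- replace 0 occurrence(s) of y with (7 * y)
  => ( ( x + z ) + 6 ) >= 7
stmt 2: y := x + x  -- replace 0 occurrence(s) of y with (x + x)
  => ( ( x + z ) + 6 ) >= 7
stmt 1: z := y * z  -- replace 1 occurrence(s) of z with (y * z)
  => ( ( x + ( y * z ) ) + 6 ) >= 7

Answer: ( ( x + ( y * z ) ) + 6 ) >= 7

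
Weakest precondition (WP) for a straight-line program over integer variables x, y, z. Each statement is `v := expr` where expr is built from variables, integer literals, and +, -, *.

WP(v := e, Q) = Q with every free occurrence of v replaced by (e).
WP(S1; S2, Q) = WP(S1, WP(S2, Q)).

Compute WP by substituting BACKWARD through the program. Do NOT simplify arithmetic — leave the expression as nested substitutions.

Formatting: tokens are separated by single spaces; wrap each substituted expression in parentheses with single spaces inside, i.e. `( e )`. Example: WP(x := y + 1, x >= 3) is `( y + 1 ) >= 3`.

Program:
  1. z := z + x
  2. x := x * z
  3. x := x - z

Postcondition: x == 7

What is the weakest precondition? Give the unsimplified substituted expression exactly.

Answer: ( ( x * ( z + x ) ) - ( z + x ) ) == 7

Derivation:
post: x == 7
stmt 3: x := x - z  -- replace 1 occurrence(s) of x with (x - z)
  => ( x - z ) == 7
stmt 2: x := x * z  -- replace 1 occurrence(s) of x with (x * z)
  => ( ( x * z ) - z ) == 7
stmt 1: z := z + x  -- replace 2 occurrence(s) of z with (z + x)
  => ( ( x * ( z + x ) ) - ( z + x ) ) == 7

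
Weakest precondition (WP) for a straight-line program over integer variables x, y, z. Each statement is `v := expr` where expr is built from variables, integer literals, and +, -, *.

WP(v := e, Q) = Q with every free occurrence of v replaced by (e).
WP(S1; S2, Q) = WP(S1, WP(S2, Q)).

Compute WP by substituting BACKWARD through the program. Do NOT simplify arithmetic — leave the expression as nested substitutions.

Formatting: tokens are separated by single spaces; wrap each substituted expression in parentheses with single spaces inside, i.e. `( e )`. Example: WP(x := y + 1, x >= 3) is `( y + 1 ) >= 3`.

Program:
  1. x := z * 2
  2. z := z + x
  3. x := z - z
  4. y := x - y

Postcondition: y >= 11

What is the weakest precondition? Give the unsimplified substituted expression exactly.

post: y >= 11
stmt 4: y := x - y  -- replace 1 occurrence(s) of y with (x - y)
  => ( x - y ) >= 11
stmt 3: x := z - z  -- replace 1 occurrence(s) of x with (z - z)
  => ( ( z - z ) - y ) >= 11
stmt 2: z := z + x  -- replace 2 occurrence(s) of z with (z + x)
  => ( ( ( z + x ) - ( z + x ) ) - y ) >= 11
stmt 1: x := z * 2  -- replace 2 occurrence(s) of x with (z * 2)
  => ( ( ( z + ( z * 2 ) ) - ( z + ( z * 2 ) ) ) - y ) >= 11

Answer: ( ( ( z + ( z * 2 ) ) - ( z + ( z * 2 ) ) ) - y ) >= 11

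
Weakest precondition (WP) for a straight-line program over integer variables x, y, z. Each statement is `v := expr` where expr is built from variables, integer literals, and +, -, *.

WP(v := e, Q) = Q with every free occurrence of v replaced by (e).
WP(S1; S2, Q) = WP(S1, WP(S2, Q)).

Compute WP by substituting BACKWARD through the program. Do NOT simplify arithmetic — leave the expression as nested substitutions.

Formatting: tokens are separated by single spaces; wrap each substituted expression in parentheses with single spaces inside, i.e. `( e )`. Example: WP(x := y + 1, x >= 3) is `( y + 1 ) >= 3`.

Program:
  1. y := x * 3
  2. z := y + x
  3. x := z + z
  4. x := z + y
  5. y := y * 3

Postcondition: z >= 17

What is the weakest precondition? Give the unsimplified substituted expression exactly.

Answer: ( ( x * 3 ) + x ) >= 17

Derivation:
post: z >= 17
stmt 5: y := y * 3  -- replace 0 occurrence(s) of y with (y * 3)
  => z >= 17
stmt 4: x := z + y  -- replace 0 occurrence(s) of x with (z + y)
  => z >= 17
stmt 3: x := z + z  -- replace 0 occurrence(s) of x with (z + z)
  => z >= 17
stmt 2: z := y + x  -- replace 1 occurrence(s) of z with (y + x)
  => ( y + x ) >= 17
stmt 1: y := x * 3  -- replace 1 occurrence(s) of y with (x * 3)
  => ( ( x * 3 ) + x ) >= 17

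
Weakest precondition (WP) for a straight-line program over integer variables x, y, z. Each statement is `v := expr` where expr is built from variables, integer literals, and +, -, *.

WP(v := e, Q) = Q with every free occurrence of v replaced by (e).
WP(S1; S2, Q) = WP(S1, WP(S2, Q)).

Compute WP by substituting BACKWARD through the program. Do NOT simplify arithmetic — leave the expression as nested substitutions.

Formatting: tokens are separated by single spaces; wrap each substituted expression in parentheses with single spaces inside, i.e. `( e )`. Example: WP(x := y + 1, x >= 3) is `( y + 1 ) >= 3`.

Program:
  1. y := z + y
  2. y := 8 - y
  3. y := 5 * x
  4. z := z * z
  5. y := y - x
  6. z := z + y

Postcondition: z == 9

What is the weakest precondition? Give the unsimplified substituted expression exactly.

post: z == 9
stmt 6: z := z + y  -- replace 1 occurrence(s) of z with (z + y)
  => ( z + y ) == 9
stmt 5: y := y - x  -- replace 1 occurrence(s) of y with (y - x)
  => ( z + ( y - x ) ) == 9
stmt 4: z := z * z  -- replace 1 occurrence(s) of z with (z * z)
  => ( ( z * z ) + ( y - x ) ) == 9
stmt 3: y := 5 * x  -- replace 1 occurrence(s) of y with (5 * x)
  => ( ( z * z ) + ( ( 5 * x ) - x ) ) == 9
stmt 2: y := 8 - y  -- replace 0 occurrence(s) of y with (8 - y)
  => ( ( z * z ) + ( ( 5 * x ) - x ) ) == 9
stmt 1: y := z + y  -- replace 0 occurrence(s) of y with (z + y)
  => ( ( z * z ) + ( ( 5 * x ) - x ) ) == 9

Answer: ( ( z * z ) + ( ( 5 * x ) - x ) ) == 9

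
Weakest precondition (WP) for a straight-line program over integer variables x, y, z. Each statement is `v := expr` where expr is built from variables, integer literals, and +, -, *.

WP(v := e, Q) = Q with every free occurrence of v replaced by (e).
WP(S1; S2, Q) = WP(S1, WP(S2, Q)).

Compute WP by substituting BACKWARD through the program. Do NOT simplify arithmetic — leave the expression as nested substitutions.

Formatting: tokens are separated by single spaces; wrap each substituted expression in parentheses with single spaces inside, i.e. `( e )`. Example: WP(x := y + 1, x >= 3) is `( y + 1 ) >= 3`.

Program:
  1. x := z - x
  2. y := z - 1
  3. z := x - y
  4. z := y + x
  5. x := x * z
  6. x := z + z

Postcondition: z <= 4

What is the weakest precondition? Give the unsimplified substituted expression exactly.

Answer: ( ( z - 1 ) + ( z - x ) ) <= 4

Derivation:
post: z <= 4
stmt 6: x := z + z  -- replace 0 occurrence(s) of x with (z + z)
  => z <= 4
stmt 5: x := x * z  -- replace 0 occurrence(s) of x with (x * z)
  => z <= 4
stmt 4: z := y + x  -- replace 1 occurrence(s) of z with (y + x)
  => ( y + x ) <= 4
stmt 3: z := x - y  -- replace 0 occurrence(s) of z with (x - y)
  => ( y + x ) <= 4
stmt 2: y := z - 1  -- replace 1 occurrence(s) of y with (z - 1)
  => ( ( z - 1 ) + x ) <= 4
stmt 1: x := z - x  -- replace 1 occurrence(s) of x with (z - x)
  => ( ( z - 1 ) + ( z - x ) ) <= 4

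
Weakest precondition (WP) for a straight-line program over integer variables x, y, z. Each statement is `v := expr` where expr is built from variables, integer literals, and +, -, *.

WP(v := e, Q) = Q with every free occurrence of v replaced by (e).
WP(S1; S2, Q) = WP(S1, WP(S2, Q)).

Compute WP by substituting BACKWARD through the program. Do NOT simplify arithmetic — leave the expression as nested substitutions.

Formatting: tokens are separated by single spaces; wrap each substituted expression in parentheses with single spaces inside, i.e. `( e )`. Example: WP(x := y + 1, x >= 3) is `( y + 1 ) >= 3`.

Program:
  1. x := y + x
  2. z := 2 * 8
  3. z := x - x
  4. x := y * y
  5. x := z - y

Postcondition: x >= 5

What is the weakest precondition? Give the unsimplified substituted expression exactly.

post: x >= 5
stmt 5: x := z - y  -- replace 1 occurrence(s) of x with (z - y)
  => ( z - y ) >= 5
stmt 4: x := y * y  -- replace 0 occurrence(s) of x with (y * y)
  => ( z - y ) >= 5
stmt 3: z := x - x  -- replace 1 occurrence(s) of z with (x - x)
  => ( ( x - x ) - y ) >= 5
stmt 2: z := 2 * 8  -- replace 0 occurrence(s) of z with (2 * 8)
  => ( ( x - x ) - y ) >= 5
stmt 1: x := y + x  -- replace 2 occurrence(s) of x with (y + x)
  => ( ( ( y + x ) - ( y + x ) ) - y ) >= 5

Answer: ( ( ( y + x ) - ( y + x ) ) - y ) >= 5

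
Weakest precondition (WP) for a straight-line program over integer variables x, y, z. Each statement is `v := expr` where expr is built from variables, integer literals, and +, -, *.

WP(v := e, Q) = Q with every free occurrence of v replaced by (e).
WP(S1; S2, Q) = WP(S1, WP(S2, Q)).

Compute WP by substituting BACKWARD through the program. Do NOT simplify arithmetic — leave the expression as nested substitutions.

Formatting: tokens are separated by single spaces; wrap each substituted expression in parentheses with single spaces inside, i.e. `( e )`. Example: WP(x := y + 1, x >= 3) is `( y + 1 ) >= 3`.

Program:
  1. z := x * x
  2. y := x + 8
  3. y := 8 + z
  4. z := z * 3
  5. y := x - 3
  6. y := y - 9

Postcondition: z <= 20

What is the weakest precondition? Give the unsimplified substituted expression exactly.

Answer: ( ( x * x ) * 3 ) <= 20

Derivation:
post: z <= 20
stmt 6: y := y - 9  -- replace 0 occurrence(s) of y with (y - 9)
  => z <= 20
stmt 5: y := x - 3  -- replace 0 occurrence(s) of y with (x - 3)
  => z <= 20
stmt 4: z := z * 3  -- replace 1 occurrence(s) of z with (z * 3)
  => ( z * 3 ) <= 20
stmt 3: y := 8 + z  -- replace 0 occurrence(s) of y with (8 + z)
  => ( z * 3 ) <= 20
stmt 2: y := x + 8  -- replace 0 occurrence(s) of y with (x + 8)
  => ( z * 3 ) <= 20
stmt 1: z := x * x  -- replace 1 occurrence(s) of z with (x * x)
  => ( ( x * x ) * 3 ) <= 20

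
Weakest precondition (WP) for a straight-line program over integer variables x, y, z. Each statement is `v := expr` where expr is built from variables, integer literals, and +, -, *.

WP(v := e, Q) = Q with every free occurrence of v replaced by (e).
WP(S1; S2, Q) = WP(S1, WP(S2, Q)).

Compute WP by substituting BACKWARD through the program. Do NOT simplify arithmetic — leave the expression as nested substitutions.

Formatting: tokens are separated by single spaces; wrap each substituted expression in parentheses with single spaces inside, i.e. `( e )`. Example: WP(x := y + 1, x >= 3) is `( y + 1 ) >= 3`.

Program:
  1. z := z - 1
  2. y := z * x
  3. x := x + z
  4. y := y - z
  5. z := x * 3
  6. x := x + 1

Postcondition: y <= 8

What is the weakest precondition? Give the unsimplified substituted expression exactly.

Answer: ( ( ( z - 1 ) * x ) - ( z - 1 ) ) <= 8

Derivation:
post: y <= 8
stmt 6: x := x + 1  -- replace 0 occurrence(s) of x with (x + 1)
  => y <= 8
stmt 5: z := x * 3  -- replace 0 occurrence(s) of z with (x * 3)
  => y <= 8
stmt 4: y := y - z  -- replace 1 occurrence(s) of y with (y - z)
  => ( y - z ) <= 8
stmt 3: x := x + z  -- replace 0 occurrence(s) of x with (x + z)
  => ( y - z ) <= 8
stmt 2: y := z * x  -- replace 1 occurrence(s) of y with (z * x)
  => ( ( z * x ) - z ) <= 8
stmt 1: z := z - 1  -- replace 2 occurrence(s) of z with (z - 1)
  => ( ( ( z - 1 ) * x ) - ( z - 1 ) ) <= 8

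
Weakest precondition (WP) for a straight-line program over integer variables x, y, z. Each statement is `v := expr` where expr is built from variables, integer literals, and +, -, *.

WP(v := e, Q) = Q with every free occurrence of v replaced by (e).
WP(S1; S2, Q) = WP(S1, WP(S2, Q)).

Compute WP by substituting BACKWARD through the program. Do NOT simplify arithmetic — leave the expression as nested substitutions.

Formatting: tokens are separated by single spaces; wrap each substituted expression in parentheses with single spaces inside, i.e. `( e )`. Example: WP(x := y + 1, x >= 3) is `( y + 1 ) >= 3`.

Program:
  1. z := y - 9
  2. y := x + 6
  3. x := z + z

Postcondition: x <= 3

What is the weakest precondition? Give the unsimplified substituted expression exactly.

Answer: ( ( y - 9 ) + ( y - 9 ) ) <= 3

Derivation:
post: x <= 3
stmt 3: x := z + z  -- replace 1 occurrence(s) of x with (z + z)
  => ( z + z ) <= 3
stmt 2: y := x + 6  -- replace 0 occurrence(s) of y with (x + 6)
  => ( z + z ) <= 3
stmt 1: z := y - 9  -- replace 2 occurrence(s) of z with (y - 9)
  => ( ( y - 9 ) + ( y - 9 ) ) <= 3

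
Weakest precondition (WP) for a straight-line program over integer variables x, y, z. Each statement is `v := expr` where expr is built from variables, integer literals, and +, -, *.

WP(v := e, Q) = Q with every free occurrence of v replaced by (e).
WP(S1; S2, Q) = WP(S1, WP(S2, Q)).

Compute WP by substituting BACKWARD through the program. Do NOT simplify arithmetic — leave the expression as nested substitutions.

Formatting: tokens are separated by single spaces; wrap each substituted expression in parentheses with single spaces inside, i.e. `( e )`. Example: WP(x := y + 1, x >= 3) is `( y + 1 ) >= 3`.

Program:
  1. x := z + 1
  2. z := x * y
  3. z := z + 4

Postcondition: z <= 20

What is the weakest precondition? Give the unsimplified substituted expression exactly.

Answer: ( ( ( z + 1 ) * y ) + 4 ) <= 20

Derivation:
post: z <= 20
stmt 3: z := z + 4  -- replace 1 occurrence(s) of z with (z + 4)
  => ( z + 4 ) <= 20
stmt 2: z := x * y  -- replace 1 occurrence(s) of z with (x * y)
  => ( ( x * y ) + 4 ) <= 20
stmt 1: x := z + 1  -- replace 1 occurrence(s) of x with (z + 1)
  => ( ( ( z + 1 ) * y ) + 4 ) <= 20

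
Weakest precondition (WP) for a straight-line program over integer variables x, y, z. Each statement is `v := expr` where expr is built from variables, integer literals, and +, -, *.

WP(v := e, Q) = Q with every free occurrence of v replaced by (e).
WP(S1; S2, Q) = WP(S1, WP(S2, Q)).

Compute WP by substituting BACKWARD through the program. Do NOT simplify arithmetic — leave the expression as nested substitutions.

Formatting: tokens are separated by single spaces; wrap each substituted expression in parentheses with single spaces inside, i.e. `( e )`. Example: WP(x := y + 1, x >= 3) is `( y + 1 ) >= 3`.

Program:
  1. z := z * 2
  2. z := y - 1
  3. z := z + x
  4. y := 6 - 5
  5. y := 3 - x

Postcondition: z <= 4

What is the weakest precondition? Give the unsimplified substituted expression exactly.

Answer: ( ( y - 1 ) + x ) <= 4

Derivation:
post: z <= 4
stmt 5: y := 3 - x  -- replace 0 occurrence(s) of y with (3 - x)
  => z <= 4
stmt 4: y := 6 - 5  -- replace 0 occurrence(s) of y with (6 - 5)
  => z <= 4
stmt 3: z := z + x  -- replace 1 occurrence(s) of z with (z + x)
  => ( z + x ) <= 4
stmt 2: z := y - 1  -- replace 1 occurrence(s) of z with (y - 1)
  => ( ( y - 1 ) + x ) <= 4
stmt 1: z := z * 2  -- replace 0 occurrence(s) of z with (z * 2)
  => ( ( y - 1 ) + x ) <= 4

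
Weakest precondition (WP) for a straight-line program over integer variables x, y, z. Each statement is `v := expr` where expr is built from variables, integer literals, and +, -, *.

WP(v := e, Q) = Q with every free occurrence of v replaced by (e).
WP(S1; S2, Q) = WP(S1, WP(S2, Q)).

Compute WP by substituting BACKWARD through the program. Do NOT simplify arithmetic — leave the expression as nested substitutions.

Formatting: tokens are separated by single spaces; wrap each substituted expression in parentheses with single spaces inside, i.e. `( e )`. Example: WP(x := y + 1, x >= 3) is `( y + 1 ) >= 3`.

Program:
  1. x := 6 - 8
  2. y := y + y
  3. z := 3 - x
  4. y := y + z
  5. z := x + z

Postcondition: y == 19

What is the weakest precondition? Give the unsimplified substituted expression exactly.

post: y == 19
stmt 5: z := x + z  -- replace 0 occurrence(s) of z with (x + z)
  => y == 19
stmt 4: y := y + z  -- replace 1 occurrence(s) of y with (y + z)
  => ( y + z ) == 19
stmt 3: z := 3 - x  -- replace 1 occurrence(s) of z with (3 - x)
  => ( y + ( 3 - x ) ) == 19
stmt 2: y := y + y  -- replace 1 occurrence(s) of y with (y + y)
  => ( ( y + y ) + ( 3 - x ) ) == 19
stmt 1: x := 6 - 8  -- replace 1 occurrence(s) of x with (6 - 8)
  => ( ( y + y ) + ( 3 - ( 6 - 8 ) ) ) == 19

Answer: ( ( y + y ) + ( 3 - ( 6 - 8 ) ) ) == 19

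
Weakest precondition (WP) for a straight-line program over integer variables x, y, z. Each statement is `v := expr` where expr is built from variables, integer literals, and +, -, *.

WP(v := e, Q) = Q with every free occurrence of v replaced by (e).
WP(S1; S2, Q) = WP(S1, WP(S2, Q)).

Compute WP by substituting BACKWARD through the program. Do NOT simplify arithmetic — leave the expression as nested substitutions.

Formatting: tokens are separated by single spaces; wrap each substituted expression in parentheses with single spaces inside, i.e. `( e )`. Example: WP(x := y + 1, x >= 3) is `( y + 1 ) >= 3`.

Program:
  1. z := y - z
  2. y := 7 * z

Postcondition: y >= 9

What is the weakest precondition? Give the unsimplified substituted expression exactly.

Answer: ( 7 * ( y - z ) ) >= 9

Derivation:
post: y >= 9
stmt 2: y := 7 * z  -- replace 1 occurrence(s) of y with (7 * z)
  => ( 7 * z ) >= 9
stmt 1: z := y - z  -- replace 1 occurrence(s) of z with (y - z)
  => ( 7 * ( y - z ) ) >= 9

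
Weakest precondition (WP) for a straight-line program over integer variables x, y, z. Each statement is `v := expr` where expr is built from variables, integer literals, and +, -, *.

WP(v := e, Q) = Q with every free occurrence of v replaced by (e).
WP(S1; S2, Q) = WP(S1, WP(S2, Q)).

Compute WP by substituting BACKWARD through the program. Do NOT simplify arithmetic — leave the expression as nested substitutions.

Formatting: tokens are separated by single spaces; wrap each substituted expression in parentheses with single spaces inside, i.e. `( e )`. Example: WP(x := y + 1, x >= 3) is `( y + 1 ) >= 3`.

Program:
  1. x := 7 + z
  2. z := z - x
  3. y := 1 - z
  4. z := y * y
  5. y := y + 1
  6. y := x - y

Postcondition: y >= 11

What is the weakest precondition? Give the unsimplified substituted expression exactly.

post: y >= 11
stmt 6: y := x - y  -- replace 1 occurrence(s) of y with (x - y)
  => ( x - y ) >= 11
stmt 5: y := y + 1  -- replace 1 occurrence(s) of y with (y + 1)
  => ( x - ( y + 1 ) ) >= 11
stmt 4: z := y * y  -- replace 0 occurrence(s) of z with (y * y)
  => ( x - ( y + 1 ) ) >= 11
stmt 3: y := 1 - z  -- replace 1 occurrence(s) of y with (1 - z)
  => ( x - ( ( 1 - z ) + 1 ) ) >= 11
stmt 2: z := z - x  -- replace 1 occurrence(s) of z with (z - x)
  => ( x - ( ( 1 - ( z - x ) ) + 1 ) ) >= 11
stmt 1: x := 7 + z  -- replace 2 occurrence(s) of x with (7 + z)
  => ( ( 7 + z ) - ( ( 1 - ( z - ( 7 + z ) ) ) + 1 ) ) >= 11

Answer: ( ( 7 + z ) - ( ( 1 - ( z - ( 7 + z ) ) ) + 1 ) ) >= 11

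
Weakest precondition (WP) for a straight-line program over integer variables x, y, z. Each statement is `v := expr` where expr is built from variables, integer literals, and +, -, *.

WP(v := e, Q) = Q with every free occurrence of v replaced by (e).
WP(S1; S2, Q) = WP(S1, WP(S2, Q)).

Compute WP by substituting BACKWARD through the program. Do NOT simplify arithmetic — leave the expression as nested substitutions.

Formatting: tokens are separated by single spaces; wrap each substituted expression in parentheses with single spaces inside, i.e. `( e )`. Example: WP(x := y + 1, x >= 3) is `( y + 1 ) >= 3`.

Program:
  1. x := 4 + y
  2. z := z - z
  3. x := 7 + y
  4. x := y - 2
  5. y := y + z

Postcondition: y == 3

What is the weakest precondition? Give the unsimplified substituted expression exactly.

Answer: ( y + ( z - z ) ) == 3

Derivation:
post: y == 3
stmt 5: y := y + z  -- replace 1 occurrence(s) of y with (y + z)
  => ( y + z ) == 3
stmt 4: x := y - 2  -- replace 0 occurrence(s) of x with (y - 2)
  => ( y + z ) == 3
stmt 3: x := 7 + y  -- replace 0 occurrence(s) of x with (7 + y)
  => ( y + z ) == 3
stmt 2: z := z - z  -- replace 1 occurrence(s) of z with (z - z)
  => ( y + ( z - z ) ) == 3
stmt 1: x := 4 + y  -- replace 0 occurrence(s) of x with (4 + y)
  => ( y + ( z - z ) ) == 3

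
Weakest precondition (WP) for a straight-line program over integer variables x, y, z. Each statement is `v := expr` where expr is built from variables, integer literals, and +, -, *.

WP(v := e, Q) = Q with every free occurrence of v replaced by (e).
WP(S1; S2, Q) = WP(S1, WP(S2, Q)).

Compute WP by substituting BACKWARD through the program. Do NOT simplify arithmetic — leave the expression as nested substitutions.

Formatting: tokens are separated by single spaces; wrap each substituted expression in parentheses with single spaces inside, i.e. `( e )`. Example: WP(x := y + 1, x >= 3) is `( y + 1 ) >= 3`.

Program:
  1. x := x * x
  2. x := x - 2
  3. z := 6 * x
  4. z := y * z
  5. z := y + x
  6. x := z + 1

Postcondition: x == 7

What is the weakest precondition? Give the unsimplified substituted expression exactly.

Answer: ( ( y + ( ( x * x ) - 2 ) ) + 1 ) == 7

Derivation:
post: x == 7
stmt 6: x := z + 1  -- replace 1 occurrence(s) of x with (z + 1)
  => ( z + 1 ) == 7
stmt 5: z := y + x  -- replace 1 occurrence(s) of z with (y + x)
  => ( ( y + x ) + 1 ) == 7
stmt 4: z := y * z  -- replace 0 occurrence(s) of z with (y * z)
  => ( ( y + x ) + 1 ) == 7
stmt 3: z := 6 * x  -- replace 0 occurrence(s) of z with (6 * x)
  => ( ( y + x ) + 1 ) == 7
stmt 2: x := x - 2  -- replace 1 occurrence(s) of x with (x - 2)
  => ( ( y + ( x - 2 ) ) + 1 ) == 7
stmt 1: x := x * x  -- replace 1 occurrence(s) of x with (x * x)
  => ( ( y + ( ( x * x ) - 2 ) ) + 1 ) == 7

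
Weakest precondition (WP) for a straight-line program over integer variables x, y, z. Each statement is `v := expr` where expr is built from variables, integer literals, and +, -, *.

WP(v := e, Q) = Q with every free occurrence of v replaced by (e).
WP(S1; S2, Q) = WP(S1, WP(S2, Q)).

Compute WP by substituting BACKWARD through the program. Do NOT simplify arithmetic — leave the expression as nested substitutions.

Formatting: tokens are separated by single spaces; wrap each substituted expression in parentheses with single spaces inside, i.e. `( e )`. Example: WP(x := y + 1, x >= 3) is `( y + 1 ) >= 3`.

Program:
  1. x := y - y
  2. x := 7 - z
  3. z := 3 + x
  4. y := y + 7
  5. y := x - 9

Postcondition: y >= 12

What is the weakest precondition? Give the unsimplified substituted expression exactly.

Answer: ( ( 7 - z ) - 9 ) >= 12

Derivation:
post: y >= 12
stmt 5: y := x - 9  -- replace 1 occurrence(s) of y with (x - 9)
  => ( x - 9 ) >= 12
stmt 4: y := y + 7  -- replace 0 occurrence(s) of y with (y + 7)
  => ( x - 9 ) >= 12
stmt 3: z := 3 + x  -- replace 0 occurrence(s) of z with (3 + x)
  => ( x - 9 ) >= 12
stmt 2: x := 7 - z  -- replace 1 occurrence(s) of x with (7 - z)
  => ( ( 7 - z ) - 9 ) >= 12
stmt 1: x := y - y  -- replace 0 occurrence(s) of x with (y - y)
  => ( ( 7 - z ) - 9 ) >= 12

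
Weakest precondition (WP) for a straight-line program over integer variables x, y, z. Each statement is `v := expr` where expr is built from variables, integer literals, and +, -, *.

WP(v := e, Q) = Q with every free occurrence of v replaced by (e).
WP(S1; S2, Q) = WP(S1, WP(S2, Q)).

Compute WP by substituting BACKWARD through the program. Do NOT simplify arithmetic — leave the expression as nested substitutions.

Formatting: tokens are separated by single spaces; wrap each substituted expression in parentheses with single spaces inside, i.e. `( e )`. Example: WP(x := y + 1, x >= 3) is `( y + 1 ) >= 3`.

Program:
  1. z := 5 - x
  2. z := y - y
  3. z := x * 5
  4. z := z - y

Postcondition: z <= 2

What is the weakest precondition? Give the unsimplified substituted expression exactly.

Answer: ( ( x * 5 ) - y ) <= 2

Derivation:
post: z <= 2
stmt 4: z := z - y  -- replace 1 occurrence(s) of z with (z - y)
  => ( z - y ) <= 2
stmt 3: z := x * 5  -- replace 1 occurrence(s) of z with (x * 5)
  => ( ( x * 5 ) - y ) <= 2
stmt 2: z := y - y  -- replace 0 occurrence(s) of z with (y - y)
  => ( ( x * 5 ) - y ) <= 2
stmt 1: z := 5 - x  -- replace 0 occurrence(s) of z with (5 - x)
  => ( ( x * 5 ) - y ) <= 2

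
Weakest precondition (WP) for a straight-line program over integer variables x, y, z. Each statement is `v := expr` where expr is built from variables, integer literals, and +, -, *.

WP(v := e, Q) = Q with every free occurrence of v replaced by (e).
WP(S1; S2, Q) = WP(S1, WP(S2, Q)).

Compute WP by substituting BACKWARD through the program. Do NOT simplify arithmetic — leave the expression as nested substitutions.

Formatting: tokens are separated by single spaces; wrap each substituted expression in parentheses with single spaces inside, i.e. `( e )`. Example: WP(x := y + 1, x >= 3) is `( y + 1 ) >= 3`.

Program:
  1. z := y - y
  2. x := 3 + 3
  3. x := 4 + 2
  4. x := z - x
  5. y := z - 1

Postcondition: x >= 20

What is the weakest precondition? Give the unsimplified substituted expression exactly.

Answer: ( ( y - y ) - ( 4 + 2 ) ) >= 20

Derivation:
post: x >= 20
stmt 5: y := z - 1  -- replace 0 occurrence(s) of y with (z - 1)
  => x >= 20
stmt 4: x := z - x  -- replace 1 occurrence(s) of x with (z - x)
  => ( z - x ) >= 20
stmt 3: x := 4 + 2  -- replace 1 occurrence(s) of x with (4 + 2)
  => ( z - ( 4 + 2 ) ) >= 20
stmt 2: x := 3 + 3  -- replace 0 occurrence(s) of x with (3 + 3)
  => ( z - ( 4 + 2 ) ) >= 20
stmt 1: z := y - y  -- replace 1 occurrence(s) of z with (y - y)
  => ( ( y - y ) - ( 4 + 2 ) ) >= 20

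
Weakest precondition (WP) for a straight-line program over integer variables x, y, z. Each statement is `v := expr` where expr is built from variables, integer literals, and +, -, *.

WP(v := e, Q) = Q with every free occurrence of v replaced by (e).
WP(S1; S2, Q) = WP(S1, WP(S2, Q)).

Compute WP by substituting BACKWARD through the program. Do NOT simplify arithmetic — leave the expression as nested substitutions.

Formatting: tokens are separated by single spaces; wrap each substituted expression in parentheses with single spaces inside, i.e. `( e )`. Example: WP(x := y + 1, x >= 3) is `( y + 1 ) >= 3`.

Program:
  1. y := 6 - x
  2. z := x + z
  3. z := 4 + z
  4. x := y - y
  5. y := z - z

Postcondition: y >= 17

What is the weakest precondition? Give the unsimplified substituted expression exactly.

post: y >= 17
stmt 5: y := z - z  -- replace 1 occurrence(s) of y with (z - z)
  => ( z - z ) >= 17
stmt 4: x := y - y  -- replace 0 occurrence(s) of x with (y - y)
  => ( z - z ) >= 17
stmt 3: z := 4 + z  -- replace 2 occurrence(s) of z with (4 + z)
  => ( ( 4 + z ) - ( 4 + z ) ) >= 17
stmt 2: z := x + z  -- replace 2 occurrence(s) of z with (x + z)
  => ( ( 4 + ( x + z ) ) - ( 4 + ( x + z ) ) ) >= 17
stmt 1: y := 6 - x  -- replace 0 occurrence(s) of y with (6 - x)
  => ( ( 4 + ( x + z ) ) - ( 4 + ( x + z ) ) ) >= 17

Answer: ( ( 4 + ( x + z ) ) - ( 4 + ( x + z ) ) ) >= 17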